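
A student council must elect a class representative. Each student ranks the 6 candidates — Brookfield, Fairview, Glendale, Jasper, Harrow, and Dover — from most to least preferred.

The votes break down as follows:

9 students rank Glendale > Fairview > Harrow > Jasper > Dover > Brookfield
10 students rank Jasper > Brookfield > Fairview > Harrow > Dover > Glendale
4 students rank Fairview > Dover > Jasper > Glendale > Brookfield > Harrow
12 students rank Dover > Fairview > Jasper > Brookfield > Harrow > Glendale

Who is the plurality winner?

First-place vote totals:
  Brookfield: 0
  Fairview: 4
  Glendale: 9
  Jasper: 10
  Harrow: 0
  Dover: 12
Dover has the most first-place votes.

Dover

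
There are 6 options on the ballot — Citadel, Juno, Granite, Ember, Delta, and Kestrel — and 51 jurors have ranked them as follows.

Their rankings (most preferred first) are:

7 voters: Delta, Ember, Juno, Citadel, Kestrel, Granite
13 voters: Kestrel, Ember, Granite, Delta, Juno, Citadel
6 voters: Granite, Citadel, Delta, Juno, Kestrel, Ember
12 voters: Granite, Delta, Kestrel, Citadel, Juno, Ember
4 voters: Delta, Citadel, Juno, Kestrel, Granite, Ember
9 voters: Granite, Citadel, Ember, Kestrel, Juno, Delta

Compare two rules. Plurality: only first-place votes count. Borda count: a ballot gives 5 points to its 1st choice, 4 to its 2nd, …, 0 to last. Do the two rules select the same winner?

Yes

Plurality first-place counts: Citadel 0, Juno 0, Granite 27, Ember 0, Delta 11, Kestrel 13 → Granite.
Borda totals: Citadel 114, Juno 79, Granite 178, Ember 107, Delta 147, Kestrel 140 → Granite.
The two rules agree on Granite.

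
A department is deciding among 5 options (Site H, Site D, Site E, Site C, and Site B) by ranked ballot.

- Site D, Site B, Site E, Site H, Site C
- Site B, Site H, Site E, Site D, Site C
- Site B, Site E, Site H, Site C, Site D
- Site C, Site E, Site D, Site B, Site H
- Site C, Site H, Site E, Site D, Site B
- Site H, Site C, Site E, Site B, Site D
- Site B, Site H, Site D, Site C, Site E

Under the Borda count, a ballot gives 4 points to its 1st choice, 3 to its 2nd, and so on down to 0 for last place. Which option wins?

Site B

Borda scores:
  Site H: 1 + 3 + 2 + 0 + 3 + 4 + 3 = 16
  Site D: 4 + 1 + 0 + 2 + 1 + 0 + 2 = 10
  Site E: 2 + 2 + 3 + 3 + 2 + 2 + 0 = 14
  Site C: 0 + 0 + 1 + 4 + 4 + 3 + 1 = 13
  Site B: 3 + 4 + 4 + 1 + 0 + 1 + 4 = 17
Site B has the highest total.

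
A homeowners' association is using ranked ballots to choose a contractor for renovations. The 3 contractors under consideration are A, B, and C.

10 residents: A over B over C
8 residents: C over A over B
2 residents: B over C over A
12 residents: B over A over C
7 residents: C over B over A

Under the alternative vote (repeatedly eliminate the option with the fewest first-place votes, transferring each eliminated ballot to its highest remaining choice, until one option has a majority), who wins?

B

Round 1: C 15, B 14, A 10. A has the fewest and is eliminated.
Round 2: B 24, C 15. B has a majority.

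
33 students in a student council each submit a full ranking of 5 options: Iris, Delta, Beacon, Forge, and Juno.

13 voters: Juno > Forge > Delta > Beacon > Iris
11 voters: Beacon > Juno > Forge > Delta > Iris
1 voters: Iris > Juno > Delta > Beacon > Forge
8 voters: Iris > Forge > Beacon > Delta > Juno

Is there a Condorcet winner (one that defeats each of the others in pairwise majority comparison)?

Head-to-head results (33 voters total):
Iris vs Delta: Delta wins 24–9.
Iris vs Beacon: Beacon wins 24–9.
Iris vs Forge: Forge wins 24–9.
Iris vs Juno: Juno wins 24–9.
Delta vs Beacon: Beacon wins 19–14.
Delta vs Forge: Forge wins 32–1.
Delta vs Juno: Juno wins 25–8.
Beacon vs Forge: Forge wins 21–12.
Beacon vs Juno: Beacon wins 19–14.
Forge vs Juno: Juno wins 25–8.
No candidate beats all others: Beacon beats Juno beats Forge beats Beacon, a majority cycle.

No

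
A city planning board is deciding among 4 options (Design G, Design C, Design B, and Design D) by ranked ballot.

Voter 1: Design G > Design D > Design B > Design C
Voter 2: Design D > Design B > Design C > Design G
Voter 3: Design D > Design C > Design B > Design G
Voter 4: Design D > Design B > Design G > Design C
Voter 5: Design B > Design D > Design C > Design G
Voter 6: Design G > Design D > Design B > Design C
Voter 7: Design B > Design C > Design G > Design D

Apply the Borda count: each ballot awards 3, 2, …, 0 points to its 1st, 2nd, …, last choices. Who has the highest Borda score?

Borda scores:
  Design G: 3 + 0 + 0 + 1 + 0 + 3 + 1 = 8
  Design C: 0 + 1 + 2 + 0 + 1 + 0 + 2 = 6
  Design B: 1 + 2 + 1 + 2 + 3 + 1 + 3 = 13
  Design D: 2 + 3 + 3 + 3 + 2 + 2 + 0 = 15
Design D has the highest total.

Design D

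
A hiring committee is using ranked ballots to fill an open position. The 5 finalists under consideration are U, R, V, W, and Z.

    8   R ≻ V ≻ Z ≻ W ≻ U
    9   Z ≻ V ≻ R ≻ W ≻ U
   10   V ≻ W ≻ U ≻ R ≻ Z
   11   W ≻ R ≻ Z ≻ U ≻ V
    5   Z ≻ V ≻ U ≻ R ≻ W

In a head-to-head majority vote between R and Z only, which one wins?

R

Ballots ranking R above Z: 8+10+11 = 29.
Ballots ranking Z above R: 9+5 = 14.
R wins the head-to-head, 29–14.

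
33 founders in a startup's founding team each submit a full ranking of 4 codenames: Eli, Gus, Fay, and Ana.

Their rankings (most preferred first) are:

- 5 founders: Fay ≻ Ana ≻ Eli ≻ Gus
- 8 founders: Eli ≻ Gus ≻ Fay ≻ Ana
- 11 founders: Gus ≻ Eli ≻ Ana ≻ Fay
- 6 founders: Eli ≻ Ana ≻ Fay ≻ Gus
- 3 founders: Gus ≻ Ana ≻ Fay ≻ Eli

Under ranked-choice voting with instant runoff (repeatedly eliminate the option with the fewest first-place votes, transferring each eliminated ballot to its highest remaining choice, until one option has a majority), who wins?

Eli

Round 1: Eli 14, Gus 14, Fay 5, Ana 0. Ana has the fewest and is eliminated.
Round 2: Eli 14, Gus 14, Fay 5. Fay has the fewest and is eliminated.
Round 3: Eli 19, Gus 14. Eli has a majority.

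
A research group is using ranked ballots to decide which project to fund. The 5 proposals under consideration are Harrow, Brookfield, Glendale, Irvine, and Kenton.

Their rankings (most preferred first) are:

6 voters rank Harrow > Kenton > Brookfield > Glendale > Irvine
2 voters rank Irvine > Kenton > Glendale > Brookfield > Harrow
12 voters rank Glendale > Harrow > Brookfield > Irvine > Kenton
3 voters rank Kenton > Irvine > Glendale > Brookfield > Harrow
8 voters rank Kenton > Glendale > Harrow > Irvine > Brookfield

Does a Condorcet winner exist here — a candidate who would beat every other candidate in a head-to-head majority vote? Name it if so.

None — there is no Condorcet winner

Head-to-head results (31 voters total):
Harrow vs Brookfield: Harrow wins 26–5.
Harrow vs Glendale: Glendale wins 25–6.
Harrow vs Irvine: Harrow wins 26–5.
Harrow vs Kenton: Harrow wins 18–13.
Brookfield vs Glendale: Glendale wins 25–6.
Brookfield vs Irvine: Brookfield wins 18–13.
Brookfield vs Kenton: Kenton wins 19–12.
Glendale vs Irvine: Glendale wins 26–5.
Glendale vs Kenton: Kenton wins 19–12.
Irvine vs Kenton: Kenton wins 17–14.
No candidate beats all others: Harrow beats Kenton beats Glendale beats Harrow, a majority cycle.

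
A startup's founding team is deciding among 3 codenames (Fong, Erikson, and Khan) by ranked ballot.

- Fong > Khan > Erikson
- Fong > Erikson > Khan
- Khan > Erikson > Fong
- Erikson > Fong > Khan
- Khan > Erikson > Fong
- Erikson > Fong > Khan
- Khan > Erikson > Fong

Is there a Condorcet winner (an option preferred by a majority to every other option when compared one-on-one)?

No

Head-to-head results (7 voters total):
Fong vs Erikson: Erikson wins 5–2.
Fong vs Khan: Fong wins 4–3.
Erikson vs Khan: Khan wins 4–3.
No candidate beats all others: Fong beats Khan beats Erikson beats Fong, a majority cycle.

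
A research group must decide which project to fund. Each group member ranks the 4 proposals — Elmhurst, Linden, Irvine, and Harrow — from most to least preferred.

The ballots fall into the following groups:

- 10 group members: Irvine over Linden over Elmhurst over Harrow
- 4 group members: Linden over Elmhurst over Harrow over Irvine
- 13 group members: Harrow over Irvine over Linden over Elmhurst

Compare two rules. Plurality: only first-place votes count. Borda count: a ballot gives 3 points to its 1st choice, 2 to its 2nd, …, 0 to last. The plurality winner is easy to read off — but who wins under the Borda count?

Plurality first-place counts: Elmhurst 0, Linden 4, Irvine 10, Harrow 13 → Harrow.
Borda totals: Elmhurst 18, Linden 45, Irvine 56, Harrow 43 → Irvine.

Irvine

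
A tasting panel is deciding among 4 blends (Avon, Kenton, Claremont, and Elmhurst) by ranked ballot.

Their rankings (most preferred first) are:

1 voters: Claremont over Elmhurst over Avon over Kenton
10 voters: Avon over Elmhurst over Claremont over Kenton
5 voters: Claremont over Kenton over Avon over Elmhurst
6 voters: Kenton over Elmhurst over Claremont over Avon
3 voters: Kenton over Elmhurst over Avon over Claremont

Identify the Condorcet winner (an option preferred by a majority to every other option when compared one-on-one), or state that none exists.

Head-to-head results (25 voters total):
Avon vs Kenton: Kenton wins 14–11.
Avon vs Claremont: Avon wins 13–12.
Avon vs Elmhurst: Avon wins 15–10.
Kenton vs Claremont: Claremont wins 16–9.
Kenton vs Elmhurst: Kenton wins 14–11.
Claremont vs Elmhurst: Elmhurst wins 19–6.
No candidate beats all others: Avon beats Claremont beats Kenton beats Avon, a majority cycle.

None — there is no Condorcet winner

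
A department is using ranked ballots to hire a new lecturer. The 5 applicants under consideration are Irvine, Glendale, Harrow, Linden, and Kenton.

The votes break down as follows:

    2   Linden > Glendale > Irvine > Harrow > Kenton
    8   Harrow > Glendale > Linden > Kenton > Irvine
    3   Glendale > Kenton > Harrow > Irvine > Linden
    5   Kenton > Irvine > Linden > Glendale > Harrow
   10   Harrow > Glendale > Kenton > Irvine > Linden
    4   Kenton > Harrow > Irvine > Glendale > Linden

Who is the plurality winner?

First-place vote totals:
  Irvine: 0
  Glendale: 3
  Harrow: 18
  Linden: 2
  Kenton: 9
Harrow has the most first-place votes.

Harrow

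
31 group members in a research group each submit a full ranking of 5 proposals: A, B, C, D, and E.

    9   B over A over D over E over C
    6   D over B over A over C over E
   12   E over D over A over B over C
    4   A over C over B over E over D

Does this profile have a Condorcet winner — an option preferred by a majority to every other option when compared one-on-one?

Head-to-head results (31 voters total):
A vs B: A wins 16–15.
A vs C: A wins 31–0.
A vs D: D wins 18–13.
A vs E: A wins 19–12.
B vs C: B wins 27–4.
B vs D: D wins 18–13.
B vs E: B wins 19–12.
C vs D: D wins 27–4.
C vs E: E wins 21–10.
D vs E: E wins 16–15.
No candidate beats all others: A beats E beats D beats A, a majority cycle.

No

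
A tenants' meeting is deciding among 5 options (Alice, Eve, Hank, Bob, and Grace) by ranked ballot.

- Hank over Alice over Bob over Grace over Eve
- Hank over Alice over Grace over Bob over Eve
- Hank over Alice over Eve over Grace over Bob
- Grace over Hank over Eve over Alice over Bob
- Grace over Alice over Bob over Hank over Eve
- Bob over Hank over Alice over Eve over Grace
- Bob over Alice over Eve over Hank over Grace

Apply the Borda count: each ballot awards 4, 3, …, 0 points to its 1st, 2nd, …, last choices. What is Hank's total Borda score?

20

Borda scores:
  Alice: 3 + 3 + 3 + 1 + 3 + 2 + 3 = 18
  Eve: 0 + 0 + 2 + 2 + 0 + 1 + 2 = 7
  Hank: 4 + 4 + 4 + 3 + 1 + 3 + 1 = 20
  Bob: 2 + 1 + 0 + 0 + 2 + 4 + 4 = 13
  Grace: 1 + 2 + 1 + 4 + 4 + 0 + 0 = 12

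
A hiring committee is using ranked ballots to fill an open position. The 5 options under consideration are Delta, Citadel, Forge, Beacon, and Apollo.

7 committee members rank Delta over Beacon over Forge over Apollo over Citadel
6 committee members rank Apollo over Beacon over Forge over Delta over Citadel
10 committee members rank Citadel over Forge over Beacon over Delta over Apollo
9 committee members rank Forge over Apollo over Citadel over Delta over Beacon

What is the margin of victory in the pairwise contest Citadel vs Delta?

Ballots ranking Citadel above Delta: 10+9 = 19.
Ballots ranking Delta above Citadel: 7+6 = 13.
Citadel wins 19–13, a margin of 6.

6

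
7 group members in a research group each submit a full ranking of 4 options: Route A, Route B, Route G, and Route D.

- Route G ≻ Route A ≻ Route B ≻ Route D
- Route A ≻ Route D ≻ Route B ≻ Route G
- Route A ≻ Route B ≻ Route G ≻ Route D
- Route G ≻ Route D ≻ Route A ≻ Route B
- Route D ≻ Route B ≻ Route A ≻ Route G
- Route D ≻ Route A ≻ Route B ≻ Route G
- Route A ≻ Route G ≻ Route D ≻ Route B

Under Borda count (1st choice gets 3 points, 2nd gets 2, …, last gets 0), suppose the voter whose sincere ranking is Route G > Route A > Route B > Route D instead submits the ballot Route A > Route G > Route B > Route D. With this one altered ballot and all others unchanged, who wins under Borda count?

Route A

Borda totals with the altered ballot: Route A 16, Route B 7, Route G 8, Route D 11.
The winner is unchanged: still Route A.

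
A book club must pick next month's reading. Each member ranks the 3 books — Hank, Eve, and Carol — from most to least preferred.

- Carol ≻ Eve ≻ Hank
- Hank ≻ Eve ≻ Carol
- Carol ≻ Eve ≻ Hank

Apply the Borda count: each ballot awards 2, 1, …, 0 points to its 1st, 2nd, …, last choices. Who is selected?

Borda scores:
  Hank: 0 + 2 + 0 = 2
  Eve: 1 + 1 + 1 = 3
  Carol: 2 + 0 + 2 = 4
Carol has the highest total.

Carol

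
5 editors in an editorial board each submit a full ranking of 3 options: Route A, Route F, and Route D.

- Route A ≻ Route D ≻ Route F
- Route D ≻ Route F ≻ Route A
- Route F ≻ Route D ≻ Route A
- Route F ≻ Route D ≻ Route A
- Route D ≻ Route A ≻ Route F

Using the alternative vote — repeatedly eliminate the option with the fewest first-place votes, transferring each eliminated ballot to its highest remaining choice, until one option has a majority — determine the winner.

Route D

Round 1: Route F 2, Route D 2, Route A 1. Route A has the fewest and is eliminated.
Round 2: Route D 3, Route F 2. Route D has a majority.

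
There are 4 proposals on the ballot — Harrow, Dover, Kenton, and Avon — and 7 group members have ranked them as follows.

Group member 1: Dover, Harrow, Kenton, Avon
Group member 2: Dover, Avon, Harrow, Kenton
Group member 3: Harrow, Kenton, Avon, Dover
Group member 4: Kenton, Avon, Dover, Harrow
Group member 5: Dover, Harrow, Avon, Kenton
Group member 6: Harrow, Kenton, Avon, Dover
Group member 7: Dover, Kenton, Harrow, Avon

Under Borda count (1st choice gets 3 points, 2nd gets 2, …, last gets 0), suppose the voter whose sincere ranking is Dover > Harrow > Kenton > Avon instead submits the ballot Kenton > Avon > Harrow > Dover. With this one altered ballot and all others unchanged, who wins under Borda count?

Kenton

Borda totals with the altered ballot: Harrow 11, Dover 10, Kenton 12, Avon 9.
The switch changes the winner from Dover to Kenton.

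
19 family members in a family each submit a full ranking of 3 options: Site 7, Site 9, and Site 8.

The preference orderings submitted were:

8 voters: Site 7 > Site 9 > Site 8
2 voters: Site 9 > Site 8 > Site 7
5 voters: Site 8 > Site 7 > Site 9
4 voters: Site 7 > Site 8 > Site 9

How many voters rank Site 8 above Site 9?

Ballots ranking Site 8 above Site 9: 5+4 = 9.
Ballots ranking Site 9 above Site 8: 8+2 = 10.
So 9 of 19 voters prefer Site 8 to Site 9.

9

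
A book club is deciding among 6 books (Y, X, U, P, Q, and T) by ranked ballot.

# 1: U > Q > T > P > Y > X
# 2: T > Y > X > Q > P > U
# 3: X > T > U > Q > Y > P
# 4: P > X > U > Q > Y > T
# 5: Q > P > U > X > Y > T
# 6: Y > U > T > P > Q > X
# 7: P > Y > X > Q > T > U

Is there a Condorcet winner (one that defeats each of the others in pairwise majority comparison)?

Head-to-head results (7 voters total):
Y vs X: Y wins 4–3.
Y vs U: U wins 4–3.
Y vs P: P wins 4–3.
Y vs Q: Q wins 4–3.
Y vs T: Y wins 4–3.
X vs U: X wins 4–3.
X vs P: P wins 5–2.
X vs Q: X wins 4–3.
X vs T: X wins 4–3.
U vs P: P wins 4–3.
U vs Q: U wins 4–3.
U vs T: U wins 4–3.
P vs Q: Q wins 4–3.
P vs T: T wins 4–3.
Q vs T: Q wins 4–3.
No candidate beats all others: Y beats X beats U beats Y, a majority cycle.

No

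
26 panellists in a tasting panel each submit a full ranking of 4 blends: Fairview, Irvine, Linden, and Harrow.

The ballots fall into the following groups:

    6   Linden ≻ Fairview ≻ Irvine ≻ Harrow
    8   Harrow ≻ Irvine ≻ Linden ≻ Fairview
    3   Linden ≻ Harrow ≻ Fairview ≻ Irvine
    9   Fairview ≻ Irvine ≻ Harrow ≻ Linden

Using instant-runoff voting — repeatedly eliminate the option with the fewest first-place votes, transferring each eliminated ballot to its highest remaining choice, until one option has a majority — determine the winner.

Round 1: Fairview 9, Linden 9, Harrow 8, Irvine 0. Irvine has the fewest and is eliminated.
Round 2: Fairview 9, Linden 9, Harrow 8. Harrow has the fewest and is eliminated.
Round 3: Linden 17, Fairview 9. Linden has a majority.

Linden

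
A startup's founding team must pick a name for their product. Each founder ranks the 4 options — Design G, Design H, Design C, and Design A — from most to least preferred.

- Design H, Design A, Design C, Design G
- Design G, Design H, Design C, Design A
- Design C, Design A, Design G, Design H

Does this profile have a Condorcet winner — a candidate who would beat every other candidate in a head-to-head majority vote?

Head-to-head results (3 voters total):
Design G vs Design H: Design G wins 2–1.
Design G vs Design C: Design C wins 2–1.
Design G vs Design A: Design A wins 2–1.
Design H vs Design C: Design H wins 2–1.
Design H vs Design A: Design H wins 2–1.
Design C vs Design A: Design C wins 2–1.
No candidate beats all others: Design G beats Design H beats Design C beats Design G, a majority cycle.

No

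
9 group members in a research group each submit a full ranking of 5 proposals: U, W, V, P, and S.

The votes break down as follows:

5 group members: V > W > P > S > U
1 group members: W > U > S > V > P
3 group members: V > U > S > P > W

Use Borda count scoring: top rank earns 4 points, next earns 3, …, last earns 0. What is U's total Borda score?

12

Borda scores:
  U: 5·0 + 3 + 3·3 = 12
  W: 5·3 + 4 + 3·0 = 19
  V: 5·4 + 1 + 3·4 = 33
  P: 5·2 + 0 + 3·1 = 13
  S: 5·1 + 2 + 3·2 = 13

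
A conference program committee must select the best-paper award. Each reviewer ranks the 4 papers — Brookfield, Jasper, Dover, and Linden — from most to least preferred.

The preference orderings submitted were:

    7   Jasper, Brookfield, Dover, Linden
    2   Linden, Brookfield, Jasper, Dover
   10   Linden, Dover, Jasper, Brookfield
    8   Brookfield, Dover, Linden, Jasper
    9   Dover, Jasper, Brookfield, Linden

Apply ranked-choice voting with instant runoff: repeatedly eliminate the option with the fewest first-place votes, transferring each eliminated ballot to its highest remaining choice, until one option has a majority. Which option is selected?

Round 1: Linden 12, Dover 9, Brookfield 8, Jasper 7. Jasper has the fewest and is eliminated.
Round 2: Brookfield 15, Linden 12, Dover 9. Dover has the fewest and is eliminated.
Round 3: Brookfield 24, Linden 12. Brookfield has a majority.

Brookfield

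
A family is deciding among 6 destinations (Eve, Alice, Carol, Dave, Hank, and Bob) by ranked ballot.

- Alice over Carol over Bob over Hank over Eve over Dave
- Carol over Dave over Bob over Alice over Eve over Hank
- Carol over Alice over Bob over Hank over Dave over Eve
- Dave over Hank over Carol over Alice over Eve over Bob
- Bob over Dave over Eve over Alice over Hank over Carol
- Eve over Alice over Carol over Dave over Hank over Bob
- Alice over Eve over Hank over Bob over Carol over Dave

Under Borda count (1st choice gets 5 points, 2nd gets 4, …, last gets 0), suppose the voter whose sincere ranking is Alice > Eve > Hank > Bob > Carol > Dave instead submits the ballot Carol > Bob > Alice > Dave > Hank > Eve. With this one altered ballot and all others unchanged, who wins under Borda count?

Carol

Borda totals with the altered ballot: Eve 11, Alice 22, Carol 25, Dave 18, Hank 11, Bob 18.
The switch changes the winner from Alice to Carol.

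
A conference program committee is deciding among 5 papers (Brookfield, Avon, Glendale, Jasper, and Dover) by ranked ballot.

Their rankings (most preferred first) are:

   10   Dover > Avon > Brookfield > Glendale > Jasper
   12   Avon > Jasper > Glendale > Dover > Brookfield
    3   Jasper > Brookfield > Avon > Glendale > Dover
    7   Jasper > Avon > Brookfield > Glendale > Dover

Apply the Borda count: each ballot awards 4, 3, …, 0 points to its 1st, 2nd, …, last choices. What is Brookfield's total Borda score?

43

Borda scores:
  Brookfield: 10·2 + 12·0 + 3·3 + 7·2 = 43
  Avon: 10·3 + 12·4 + 3·2 + 7·3 = 105
  Glendale: 10·1 + 12·2 + 3·1 + 7·1 = 44
  Jasper: 10·0 + 12·3 + 3·4 + 7·4 = 76
  Dover: 10·4 + 12·1 + 3·0 + 7·0 = 52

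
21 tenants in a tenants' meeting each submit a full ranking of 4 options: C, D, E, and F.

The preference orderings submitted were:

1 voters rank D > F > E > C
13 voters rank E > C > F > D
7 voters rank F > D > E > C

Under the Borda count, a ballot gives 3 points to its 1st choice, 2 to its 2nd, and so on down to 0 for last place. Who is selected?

E

Borda scores:
  C: 0 + 13·2 + 7·0 = 26
  D: 3 + 13·0 + 7·2 = 17
  E: 1 + 13·3 + 7·1 = 47
  F: 2 + 13·1 + 7·3 = 36
E has the highest total.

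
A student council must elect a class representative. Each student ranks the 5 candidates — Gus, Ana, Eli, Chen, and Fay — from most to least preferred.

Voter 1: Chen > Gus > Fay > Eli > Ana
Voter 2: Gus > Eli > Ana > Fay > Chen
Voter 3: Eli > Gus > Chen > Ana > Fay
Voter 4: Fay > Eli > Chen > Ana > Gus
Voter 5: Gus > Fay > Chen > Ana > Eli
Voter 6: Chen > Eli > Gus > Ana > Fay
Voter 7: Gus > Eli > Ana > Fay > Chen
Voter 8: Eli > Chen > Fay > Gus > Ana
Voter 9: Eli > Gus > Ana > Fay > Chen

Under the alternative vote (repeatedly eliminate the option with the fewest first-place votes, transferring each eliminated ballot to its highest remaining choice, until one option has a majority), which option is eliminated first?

Ana

Round 1: Gus 3, Eli 3, Chen 2, Fay 1, Ana 0. Ana has the fewest and is eliminated.
Round 2: Gus 3, Eli 3, Chen 2, Fay 1. Fay has the fewest and is eliminated.
Round 3: Eli 4, Gus 3, Chen 2. Chen has the fewest and is eliminated.
Round 4: Eli 5, Gus 4. Eli has a majority.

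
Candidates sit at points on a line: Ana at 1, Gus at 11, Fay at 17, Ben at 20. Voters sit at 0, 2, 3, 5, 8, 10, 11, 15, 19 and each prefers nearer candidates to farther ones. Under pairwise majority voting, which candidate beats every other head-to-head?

Gus

With single-peaked preferences on a line, the Condorcet winner is the candidate closest to the median voter.
The median voter (position 8) is closest to Gus at 11.
Check: Gus vs Ben — voters closer to Gus: 8 of 9.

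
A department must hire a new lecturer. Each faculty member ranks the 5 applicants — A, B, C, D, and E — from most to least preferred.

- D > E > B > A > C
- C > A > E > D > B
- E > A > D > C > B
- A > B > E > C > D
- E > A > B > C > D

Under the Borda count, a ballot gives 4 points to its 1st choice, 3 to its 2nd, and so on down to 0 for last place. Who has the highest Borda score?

E

Borda scores:
  A: 1 + 3 + 3 + 4 + 3 = 14
  B: 2 + 0 + 0 + 3 + 2 = 7
  C: 0 + 4 + 1 + 1 + 1 = 7
  D: 4 + 1 + 2 + 0 + 0 = 7
  E: 3 + 2 + 4 + 2 + 4 = 15
E has the highest total.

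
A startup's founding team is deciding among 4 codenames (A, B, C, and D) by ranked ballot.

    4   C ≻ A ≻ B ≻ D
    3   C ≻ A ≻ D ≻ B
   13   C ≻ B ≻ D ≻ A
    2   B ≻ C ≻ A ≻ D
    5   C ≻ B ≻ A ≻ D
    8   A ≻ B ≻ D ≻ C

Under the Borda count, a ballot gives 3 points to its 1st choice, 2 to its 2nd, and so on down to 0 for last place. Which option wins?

Borda scores:
  A: 4·2 + 3·2 + 13·0 + 2·1 + 5·1 + 8·3 = 45
  B: 4·1 + 3·0 + 13·2 + 2·3 + 5·2 + 8·2 = 62
  C: 4·3 + 3·3 + 13·3 + 2·2 + 5·3 + 8·0 = 79
  D: 4·0 + 3·1 + 13·1 + 2·0 + 5·0 + 8·1 = 24
C has the highest total.

C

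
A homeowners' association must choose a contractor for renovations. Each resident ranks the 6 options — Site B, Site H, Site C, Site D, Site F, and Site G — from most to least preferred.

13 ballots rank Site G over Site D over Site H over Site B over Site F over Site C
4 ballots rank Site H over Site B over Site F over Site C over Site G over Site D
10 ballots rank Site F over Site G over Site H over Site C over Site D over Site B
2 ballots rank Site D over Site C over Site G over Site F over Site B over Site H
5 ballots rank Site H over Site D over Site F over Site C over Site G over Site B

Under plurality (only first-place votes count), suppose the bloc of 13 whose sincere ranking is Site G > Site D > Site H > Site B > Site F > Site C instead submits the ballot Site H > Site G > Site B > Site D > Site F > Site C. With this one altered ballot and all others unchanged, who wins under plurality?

First-place totals with the altered ballot: Site B 0, Site H 22, Site C 0, Site D 2, Site F 10, Site G 0.
The switch changes the winner from Site G to Site H.

Site H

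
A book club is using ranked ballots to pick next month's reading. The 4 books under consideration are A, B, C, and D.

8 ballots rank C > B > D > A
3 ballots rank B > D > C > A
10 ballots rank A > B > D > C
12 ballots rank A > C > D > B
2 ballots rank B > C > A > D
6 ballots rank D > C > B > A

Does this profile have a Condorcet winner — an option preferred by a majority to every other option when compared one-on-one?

Head-to-head results (41 voters total):
A vs B: A wins 22–19.
A vs C: A wins 22–19.
A vs D: A wins 24–17.
B vs C: C wins 26–15.
B vs D: B wins 23–18.
C vs D: C wins 22–19.
A beats each rival — B (22–19), C (22–19), D (24–17) — so A is the Condorcet winner.

Yes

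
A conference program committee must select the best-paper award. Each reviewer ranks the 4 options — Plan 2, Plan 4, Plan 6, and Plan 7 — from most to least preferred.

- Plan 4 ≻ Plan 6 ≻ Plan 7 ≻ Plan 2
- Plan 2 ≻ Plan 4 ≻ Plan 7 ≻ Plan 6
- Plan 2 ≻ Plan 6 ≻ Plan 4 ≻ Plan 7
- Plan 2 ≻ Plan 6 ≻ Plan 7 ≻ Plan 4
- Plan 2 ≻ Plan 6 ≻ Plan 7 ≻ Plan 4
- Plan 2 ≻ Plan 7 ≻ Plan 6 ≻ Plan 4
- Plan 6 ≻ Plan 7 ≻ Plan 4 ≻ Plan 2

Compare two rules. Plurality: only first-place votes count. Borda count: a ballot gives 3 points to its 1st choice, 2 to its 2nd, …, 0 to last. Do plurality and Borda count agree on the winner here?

Plurality first-place counts: Plan 2 5, Plan 4 1, Plan 6 1, Plan 7 0 → Plan 2.
Borda totals: Plan 2 15, Plan 4 7, Plan 6 12, Plan 7 8 → Plan 2.
The two rules agree on Plan 2.

Yes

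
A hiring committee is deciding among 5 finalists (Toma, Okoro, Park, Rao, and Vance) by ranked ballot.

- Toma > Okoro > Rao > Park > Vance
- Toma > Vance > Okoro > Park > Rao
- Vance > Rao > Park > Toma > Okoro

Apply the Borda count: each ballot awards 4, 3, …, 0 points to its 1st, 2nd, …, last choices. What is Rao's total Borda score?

Borda scores:
  Toma: 4 + 4 + 1 = 9
  Okoro: 3 + 2 + 0 = 5
  Park: 1 + 1 + 2 = 4
  Rao: 2 + 0 + 3 = 5
  Vance: 0 + 3 + 4 = 7

5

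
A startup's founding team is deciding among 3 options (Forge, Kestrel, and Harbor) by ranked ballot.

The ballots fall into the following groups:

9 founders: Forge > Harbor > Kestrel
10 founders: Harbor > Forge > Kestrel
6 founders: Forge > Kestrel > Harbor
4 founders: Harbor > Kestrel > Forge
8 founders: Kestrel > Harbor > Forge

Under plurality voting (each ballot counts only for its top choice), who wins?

Forge

First-place vote totals:
  Forge: 15
  Kestrel: 8
  Harbor: 14
Forge has the most first-place votes.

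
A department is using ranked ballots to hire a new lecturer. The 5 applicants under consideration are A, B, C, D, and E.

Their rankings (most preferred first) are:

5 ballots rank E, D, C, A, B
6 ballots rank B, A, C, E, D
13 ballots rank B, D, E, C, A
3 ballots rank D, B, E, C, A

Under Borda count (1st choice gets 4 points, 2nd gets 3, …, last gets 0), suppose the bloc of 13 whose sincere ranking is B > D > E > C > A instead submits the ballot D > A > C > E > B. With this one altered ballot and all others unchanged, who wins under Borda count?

D

Borda totals with the altered ballot: A 62, B 33, C 51, D 79, E 45.
The switch changes the winner from B to D.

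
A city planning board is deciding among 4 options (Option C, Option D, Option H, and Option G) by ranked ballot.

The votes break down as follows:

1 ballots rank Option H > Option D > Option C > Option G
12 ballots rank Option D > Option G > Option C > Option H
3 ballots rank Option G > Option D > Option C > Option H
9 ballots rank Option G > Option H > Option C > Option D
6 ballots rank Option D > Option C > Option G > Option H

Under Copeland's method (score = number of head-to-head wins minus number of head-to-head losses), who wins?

Pairwise results:
  Option C vs Option D: Option D wins 22–9.
  Option C vs Option H: Option C wins 21–10.
  Option C vs Option G: Option G wins 24–7.
  Option D vs Option H: Option D wins 21–10.
  Option D vs Option G: Option D wins 19–12.
  Option H vs Option G: Option G wins 30–1.
Copeland scores (wins − losses):
  Option C: 1 − 2 = -1
  Option D: 3 − 0 = 3
  Option H: 0 − 3 = -3
  Option G: 2 − 1 = 1
Option D has the best Copeland score.

Option D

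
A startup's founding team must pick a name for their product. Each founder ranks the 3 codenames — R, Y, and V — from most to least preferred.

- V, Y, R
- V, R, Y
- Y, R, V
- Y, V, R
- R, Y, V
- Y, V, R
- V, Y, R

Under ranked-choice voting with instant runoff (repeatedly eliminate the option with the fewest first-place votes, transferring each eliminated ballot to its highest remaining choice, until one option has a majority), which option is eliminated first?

Round 1: Y 3, V 3, R 1. R has the fewest and is eliminated.
Round 2: Y 4, V 3. Y has a majority.

R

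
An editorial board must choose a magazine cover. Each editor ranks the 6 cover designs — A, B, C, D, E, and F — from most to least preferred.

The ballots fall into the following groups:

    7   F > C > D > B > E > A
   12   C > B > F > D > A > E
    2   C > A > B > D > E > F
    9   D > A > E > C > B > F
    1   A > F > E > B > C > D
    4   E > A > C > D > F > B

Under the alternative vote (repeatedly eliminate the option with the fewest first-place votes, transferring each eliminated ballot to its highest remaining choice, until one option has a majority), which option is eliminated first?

Round 1: C 14, D 9, F 7, E 4, A 1, B 0. B has the fewest and is eliminated.
Round 2: C 14, D 9, F 7, E 4, A 1. A has the fewest and is eliminated.
Round 3: C 14, D 9, F 8, E 4. E has the fewest and is eliminated.
Round 4: C 18, D 9, F 8. C has a majority.

B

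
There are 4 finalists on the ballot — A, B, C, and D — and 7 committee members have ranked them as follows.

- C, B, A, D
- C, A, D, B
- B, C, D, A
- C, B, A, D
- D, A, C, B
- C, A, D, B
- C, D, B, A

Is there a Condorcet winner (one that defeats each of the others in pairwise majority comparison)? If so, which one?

C

Head-to-head results (7 voters total):
A vs B: B wins 4–3.
A vs C: C wins 6–1.
A vs D: A wins 4–3.
B vs C: C wins 6–1.
B vs D: D wins 4–3.
C vs D: C wins 6–1.
C beats each rival — A (6–1), B (6–1), D (6–1) — so C is the Condorcet winner.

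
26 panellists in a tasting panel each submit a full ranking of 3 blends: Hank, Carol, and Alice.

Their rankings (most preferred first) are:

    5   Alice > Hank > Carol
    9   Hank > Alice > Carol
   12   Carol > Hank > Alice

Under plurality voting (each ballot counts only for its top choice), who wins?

Carol

First-place vote totals:
  Hank: 9
  Carol: 12
  Alice: 5
Carol has the most first-place votes.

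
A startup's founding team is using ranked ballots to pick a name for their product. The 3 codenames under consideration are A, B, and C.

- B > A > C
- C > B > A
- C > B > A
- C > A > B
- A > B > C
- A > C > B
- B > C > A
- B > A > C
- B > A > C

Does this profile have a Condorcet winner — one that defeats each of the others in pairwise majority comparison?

Yes

Head-to-head results (9 voters total):
A vs B: B wins 6–3.
A vs C: A wins 5–4.
B vs C: B wins 5–4.
B beats each rival — A (6–3), C (5–4) — so B is the Condorcet winner.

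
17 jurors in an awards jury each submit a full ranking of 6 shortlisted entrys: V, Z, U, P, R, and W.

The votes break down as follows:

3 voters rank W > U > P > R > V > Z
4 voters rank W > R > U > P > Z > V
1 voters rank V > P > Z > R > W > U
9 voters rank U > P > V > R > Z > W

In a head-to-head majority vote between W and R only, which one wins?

Ballots ranking W above R: 3+4 = 7.
Ballots ranking R above W: 1+9 = 10.
R wins the head-to-head, 10–7.

R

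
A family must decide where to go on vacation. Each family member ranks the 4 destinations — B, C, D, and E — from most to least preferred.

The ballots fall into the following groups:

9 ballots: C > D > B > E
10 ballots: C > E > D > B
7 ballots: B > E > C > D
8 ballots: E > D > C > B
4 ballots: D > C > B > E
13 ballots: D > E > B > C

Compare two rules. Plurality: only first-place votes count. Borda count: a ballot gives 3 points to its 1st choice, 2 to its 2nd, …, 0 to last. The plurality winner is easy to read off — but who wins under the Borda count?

D

Plurality first-place counts: B 7, C 19, D 17, E 8 → C.
Borda totals: B 47, C 80, D 95, E 84 → D.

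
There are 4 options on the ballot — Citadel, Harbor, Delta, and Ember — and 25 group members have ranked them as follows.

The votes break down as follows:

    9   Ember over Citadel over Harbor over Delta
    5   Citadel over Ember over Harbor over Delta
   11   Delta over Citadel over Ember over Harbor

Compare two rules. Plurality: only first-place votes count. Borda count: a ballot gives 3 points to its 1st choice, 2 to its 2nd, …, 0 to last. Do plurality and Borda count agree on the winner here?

No

Plurality first-place counts: Citadel 5, Harbor 0, Delta 11, Ember 9 → Delta.
Borda totals: Citadel 55, Harbor 14, Delta 33, Ember 48 → Citadel.
The two rules disagree: plurality picks Delta, Borda picks Citadel.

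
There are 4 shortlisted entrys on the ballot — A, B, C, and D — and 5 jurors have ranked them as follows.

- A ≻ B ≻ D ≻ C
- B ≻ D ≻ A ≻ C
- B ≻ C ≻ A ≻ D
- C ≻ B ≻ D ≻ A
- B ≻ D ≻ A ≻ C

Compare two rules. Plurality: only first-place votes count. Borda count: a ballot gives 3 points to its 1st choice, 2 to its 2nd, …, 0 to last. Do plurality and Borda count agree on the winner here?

Plurality first-place counts: A 1, B 3, C 1, D 0 → B.
Borda totals: A 6, B 13, C 5, D 6 → B.
The two rules agree on B.

Yes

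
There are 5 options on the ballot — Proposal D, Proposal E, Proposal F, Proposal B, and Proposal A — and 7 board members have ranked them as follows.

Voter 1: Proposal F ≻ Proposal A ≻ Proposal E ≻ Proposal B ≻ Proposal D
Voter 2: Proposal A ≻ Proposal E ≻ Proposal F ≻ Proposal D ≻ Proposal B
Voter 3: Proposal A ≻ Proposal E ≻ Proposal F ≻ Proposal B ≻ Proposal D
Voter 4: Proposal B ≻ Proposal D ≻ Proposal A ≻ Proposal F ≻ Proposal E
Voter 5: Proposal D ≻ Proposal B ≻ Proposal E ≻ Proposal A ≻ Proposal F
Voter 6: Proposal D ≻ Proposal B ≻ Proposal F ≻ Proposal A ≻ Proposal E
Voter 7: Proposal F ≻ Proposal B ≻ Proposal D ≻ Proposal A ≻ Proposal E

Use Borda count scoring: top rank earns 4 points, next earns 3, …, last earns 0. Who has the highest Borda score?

Borda scores:
  Proposal D: 0 + 1 + 0 + 3 + 4 + 4 + 2 = 14
  Proposal E: 2 + 3 + 3 + 0 + 2 + 0 + 0 = 10
  Proposal F: 4 + 2 + 2 + 1 + 0 + 2 + 4 = 15
  Proposal B: 1 + 0 + 1 + 4 + 3 + 3 + 3 = 15
  Proposal A: 3 + 4 + 4 + 2 + 1 + 1 + 1 = 16
Proposal A has the highest total.

Proposal A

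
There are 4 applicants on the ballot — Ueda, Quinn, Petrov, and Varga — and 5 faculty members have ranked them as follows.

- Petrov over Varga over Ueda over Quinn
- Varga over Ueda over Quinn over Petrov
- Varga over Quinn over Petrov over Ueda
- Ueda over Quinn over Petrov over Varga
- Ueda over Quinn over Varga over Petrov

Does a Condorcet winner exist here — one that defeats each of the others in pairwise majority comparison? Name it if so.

Varga

Head-to-head results (5 voters total):
Ueda vs Quinn: Ueda wins 4–1.
Ueda vs Petrov: Ueda wins 3–2.
Ueda vs Varga: Varga wins 3–2.
Quinn vs Petrov: Quinn wins 4–1.
Quinn vs Varga: Varga wins 3–2.
Petrov vs Varga: Varga wins 3–2.
Varga beats each rival — Ueda (3–2), Quinn (3–2), Petrov (3–2) — so Varga is the Condorcet winner.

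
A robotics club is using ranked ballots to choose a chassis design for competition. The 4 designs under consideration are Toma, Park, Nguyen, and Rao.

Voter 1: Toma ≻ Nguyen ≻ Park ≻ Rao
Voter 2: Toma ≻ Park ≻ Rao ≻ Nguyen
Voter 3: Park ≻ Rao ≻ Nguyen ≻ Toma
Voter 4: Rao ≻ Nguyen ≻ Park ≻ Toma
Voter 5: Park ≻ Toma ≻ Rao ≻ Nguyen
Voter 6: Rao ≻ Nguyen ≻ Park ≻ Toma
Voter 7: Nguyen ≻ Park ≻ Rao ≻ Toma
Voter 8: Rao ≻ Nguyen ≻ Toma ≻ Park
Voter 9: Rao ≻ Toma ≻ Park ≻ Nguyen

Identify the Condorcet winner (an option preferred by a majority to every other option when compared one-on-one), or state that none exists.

Head-to-head results (9 voters total):
Toma vs Park: Park wins 5–4.
Toma vs Nguyen: Nguyen wins 5–4.
Toma vs Rao: Rao wins 6–3.
Park vs Nguyen: Nguyen wins 5–4.
Park vs Rao: Park wins 5–4.
Nguyen vs Rao: Rao wins 7–2.
No candidate beats all others: Park beats Rao beats Nguyen beats Park, a majority cycle.

No Condorcet winner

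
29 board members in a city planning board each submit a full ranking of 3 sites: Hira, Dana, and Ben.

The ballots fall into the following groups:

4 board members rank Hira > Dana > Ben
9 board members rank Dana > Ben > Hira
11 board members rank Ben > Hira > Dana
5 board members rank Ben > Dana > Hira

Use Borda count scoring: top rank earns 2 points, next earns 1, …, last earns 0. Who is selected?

Ben

Borda scores:
  Hira: 4·2 + 9·0 + 11·1 + 5·0 = 19
  Dana: 4·1 + 9·2 + 11·0 + 5·1 = 27
  Ben: 4·0 + 9·1 + 11·2 + 5·2 = 41
Ben has the highest total.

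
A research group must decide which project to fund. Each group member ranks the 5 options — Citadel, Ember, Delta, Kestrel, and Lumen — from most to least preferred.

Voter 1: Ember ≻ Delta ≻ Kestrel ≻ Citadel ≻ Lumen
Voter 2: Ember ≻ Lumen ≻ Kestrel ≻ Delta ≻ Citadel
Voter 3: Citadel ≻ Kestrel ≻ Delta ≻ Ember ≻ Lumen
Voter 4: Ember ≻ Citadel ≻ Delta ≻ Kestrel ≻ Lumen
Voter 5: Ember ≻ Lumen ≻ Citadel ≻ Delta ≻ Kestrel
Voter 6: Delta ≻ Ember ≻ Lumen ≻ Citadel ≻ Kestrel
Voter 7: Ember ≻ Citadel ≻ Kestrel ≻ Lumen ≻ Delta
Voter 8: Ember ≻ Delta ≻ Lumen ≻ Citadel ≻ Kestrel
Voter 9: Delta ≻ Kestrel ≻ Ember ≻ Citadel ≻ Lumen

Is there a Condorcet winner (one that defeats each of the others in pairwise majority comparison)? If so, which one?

Ember

Head-to-head results (9 voters total):
Citadel vs Ember: Ember wins 8–1.
Citadel vs Delta: Delta wins 5–4.
Citadel vs Kestrel: Citadel wins 6–3.
Citadel vs Lumen: Citadel wins 5–4.
Ember vs Delta: Ember wins 6–3.
Ember vs Kestrel: Ember wins 7–2.
Ember vs Lumen: Ember wins 9–0.
Delta vs Kestrel: Delta wins 6–3.
Delta vs Lumen: Delta wins 6–3.
Kestrel vs Lumen: Kestrel wins 5–4.
Ember beats each rival — Citadel (8–1), Delta (6–3), Kestrel (7–2), Lumen (9–0) — so Ember is the Condorcet winner.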